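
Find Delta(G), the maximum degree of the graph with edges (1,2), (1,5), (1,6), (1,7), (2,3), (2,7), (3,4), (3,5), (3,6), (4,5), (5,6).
4 (attained at vertices 1, 3, 5)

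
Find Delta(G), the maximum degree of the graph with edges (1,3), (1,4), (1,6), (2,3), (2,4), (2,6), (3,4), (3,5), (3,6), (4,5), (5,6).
5 (attained at vertex 3)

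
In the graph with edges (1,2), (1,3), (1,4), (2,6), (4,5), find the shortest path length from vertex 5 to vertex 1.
2 (path: 5 -> 4 -> 1, 2 edges)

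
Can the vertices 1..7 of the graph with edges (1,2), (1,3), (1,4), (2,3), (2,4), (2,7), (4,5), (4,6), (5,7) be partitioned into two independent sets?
No (odd cycle of length 3: 4 -> 1 -> 2 -> 4)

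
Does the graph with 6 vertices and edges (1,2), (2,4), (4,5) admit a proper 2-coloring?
Yes. Partition: {1, 3, 4, 6}, {2, 5}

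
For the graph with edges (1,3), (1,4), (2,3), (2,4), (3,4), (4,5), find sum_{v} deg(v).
12 (handshake: sum of degrees = 2|E| = 2 x 6 = 12)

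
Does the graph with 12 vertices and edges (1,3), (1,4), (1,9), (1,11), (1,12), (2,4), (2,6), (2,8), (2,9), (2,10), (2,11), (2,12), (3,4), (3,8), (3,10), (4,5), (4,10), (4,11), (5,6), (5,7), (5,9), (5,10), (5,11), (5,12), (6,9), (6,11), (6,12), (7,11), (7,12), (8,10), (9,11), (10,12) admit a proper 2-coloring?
No (odd cycle of length 3: 4 -> 1 -> 3 -> 4)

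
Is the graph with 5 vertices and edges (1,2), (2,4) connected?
No, it has 3 components: {1, 2, 4}, {3}, {5}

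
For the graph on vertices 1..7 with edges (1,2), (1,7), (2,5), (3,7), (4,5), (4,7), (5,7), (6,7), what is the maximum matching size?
3 (matching: (1,2), (4,5), (6,7); upper bound floor(n/2) = floor(7/2) = 3)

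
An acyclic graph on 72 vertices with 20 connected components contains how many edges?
52 (Each of the 20 component trees on V_i vertices has V_i - 1 edges; summing gives V - C = 72 - 20 = 52)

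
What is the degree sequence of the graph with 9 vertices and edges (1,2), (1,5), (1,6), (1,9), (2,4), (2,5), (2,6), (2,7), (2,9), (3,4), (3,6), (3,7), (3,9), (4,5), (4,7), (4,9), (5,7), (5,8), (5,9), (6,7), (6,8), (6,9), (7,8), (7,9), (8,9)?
[8, 7, 6, 6, 6, 5, 4, 4, 4] (degrees: deg(1)=4, deg(2)=6, deg(3)=4, deg(4)=5, deg(5)=6, deg(6)=6, deg(7)=7, deg(8)=4, deg(9)=8)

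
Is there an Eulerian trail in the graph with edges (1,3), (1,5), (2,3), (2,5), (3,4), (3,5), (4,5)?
Yes — and in fact it has an Eulerian circuit (the graph is connected and all 5 vertices have even degree)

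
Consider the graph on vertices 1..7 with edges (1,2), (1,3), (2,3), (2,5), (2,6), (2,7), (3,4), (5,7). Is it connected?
Yes (BFS from 1 visits [1, 2, 3, 5, 6, 7, 4] — all 7 vertices reached)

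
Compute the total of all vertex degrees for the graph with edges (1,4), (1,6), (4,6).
6 (handshake: sum of degrees = 2|E| = 2 x 3 = 6)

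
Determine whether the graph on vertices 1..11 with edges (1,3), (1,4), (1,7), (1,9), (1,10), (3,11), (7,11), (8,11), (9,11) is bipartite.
Yes. Partition: {1, 2, 5, 6, 11}, {3, 4, 7, 8, 9, 10}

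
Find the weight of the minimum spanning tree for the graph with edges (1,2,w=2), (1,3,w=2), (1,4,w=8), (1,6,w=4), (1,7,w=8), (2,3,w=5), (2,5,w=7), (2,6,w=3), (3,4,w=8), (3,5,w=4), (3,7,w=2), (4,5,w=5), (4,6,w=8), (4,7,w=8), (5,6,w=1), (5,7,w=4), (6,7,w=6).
15 (MST edges: (1,2,w=2), (1,3,w=2), (2,6,w=3), (3,7,w=2), (4,5,w=5), (5,6,w=1); sum of weights 2 + 2 + 3 + 2 + 5 + 1 = 15)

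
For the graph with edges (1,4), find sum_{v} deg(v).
2 (handshake: sum of degrees = 2|E| = 2 x 1 = 2)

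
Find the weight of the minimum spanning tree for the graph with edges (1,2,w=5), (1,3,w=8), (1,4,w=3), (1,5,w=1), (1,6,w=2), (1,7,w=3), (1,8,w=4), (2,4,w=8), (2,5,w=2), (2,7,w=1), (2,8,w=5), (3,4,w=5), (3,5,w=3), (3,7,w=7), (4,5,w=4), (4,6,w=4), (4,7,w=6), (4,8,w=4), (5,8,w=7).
16 (MST edges: (1,4,w=3), (1,5,w=1), (1,6,w=2), (1,8,w=4), (2,5,w=2), (2,7,w=1), (3,5,w=3); sum of weights 3 + 1 + 2 + 4 + 2 + 1 + 3 = 16)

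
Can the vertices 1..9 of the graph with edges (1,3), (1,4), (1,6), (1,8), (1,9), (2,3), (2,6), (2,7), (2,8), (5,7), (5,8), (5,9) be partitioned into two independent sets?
Yes. Partition: {1, 2, 5}, {3, 4, 6, 7, 8, 9}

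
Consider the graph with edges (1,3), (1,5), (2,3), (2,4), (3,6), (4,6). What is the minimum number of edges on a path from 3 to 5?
2 (path: 3 -> 1 -> 5, 2 edges)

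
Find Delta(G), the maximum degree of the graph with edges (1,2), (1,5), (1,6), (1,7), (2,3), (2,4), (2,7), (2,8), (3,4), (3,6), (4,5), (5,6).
5 (attained at vertex 2)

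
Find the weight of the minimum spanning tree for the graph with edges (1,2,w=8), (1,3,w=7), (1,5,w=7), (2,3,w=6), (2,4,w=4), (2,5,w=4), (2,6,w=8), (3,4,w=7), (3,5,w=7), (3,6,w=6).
27 (MST edges: (1,5,w=7), (2,3,w=6), (2,4,w=4), (2,5,w=4), (3,6,w=6); sum of weights 7 + 6 + 4 + 4 + 6 = 27)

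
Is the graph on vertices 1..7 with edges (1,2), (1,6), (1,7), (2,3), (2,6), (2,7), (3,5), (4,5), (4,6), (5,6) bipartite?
No (odd cycle of length 3: 6 -> 1 -> 2 -> 6)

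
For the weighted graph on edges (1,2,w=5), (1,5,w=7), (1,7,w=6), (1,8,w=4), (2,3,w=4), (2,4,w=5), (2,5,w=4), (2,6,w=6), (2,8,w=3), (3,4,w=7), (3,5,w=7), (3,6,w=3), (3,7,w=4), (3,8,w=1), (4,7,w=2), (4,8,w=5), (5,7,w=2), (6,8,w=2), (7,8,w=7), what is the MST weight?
18 (MST edges: (1,8,w=4), (2,5,w=4), (2,8,w=3), (3,8,w=1), (4,7,w=2), (5,7,w=2), (6,8,w=2); sum of weights 4 + 4 + 3 + 1 + 2 + 2 + 2 = 18)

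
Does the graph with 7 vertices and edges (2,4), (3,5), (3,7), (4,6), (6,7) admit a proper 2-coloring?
Yes. Partition: {1, 2, 3, 6}, {4, 5, 7}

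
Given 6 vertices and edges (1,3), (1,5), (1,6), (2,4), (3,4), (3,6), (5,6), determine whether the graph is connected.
Yes (BFS from 1 visits [1, 3, 5, 6, 4, 2] — all 6 vertices reached)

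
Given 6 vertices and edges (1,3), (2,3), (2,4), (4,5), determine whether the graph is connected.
No, it has 2 components: {1, 2, 3, 4, 5}, {6}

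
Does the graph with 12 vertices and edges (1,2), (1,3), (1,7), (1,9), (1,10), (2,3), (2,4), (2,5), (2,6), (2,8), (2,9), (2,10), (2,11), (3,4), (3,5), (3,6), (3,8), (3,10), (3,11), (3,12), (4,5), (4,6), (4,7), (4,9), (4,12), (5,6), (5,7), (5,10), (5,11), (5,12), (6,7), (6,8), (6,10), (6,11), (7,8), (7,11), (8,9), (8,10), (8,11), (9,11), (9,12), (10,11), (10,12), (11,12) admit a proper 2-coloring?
No (odd cycle of length 3: 2 -> 1 -> 3 -> 2)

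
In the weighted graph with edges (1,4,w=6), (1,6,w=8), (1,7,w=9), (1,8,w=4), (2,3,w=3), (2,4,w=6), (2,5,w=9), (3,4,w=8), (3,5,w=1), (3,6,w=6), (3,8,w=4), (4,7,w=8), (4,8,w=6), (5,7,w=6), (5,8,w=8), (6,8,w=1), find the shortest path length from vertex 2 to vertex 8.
7 (path: 2 -> 3 -> 8; weights 3 + 4 = 7)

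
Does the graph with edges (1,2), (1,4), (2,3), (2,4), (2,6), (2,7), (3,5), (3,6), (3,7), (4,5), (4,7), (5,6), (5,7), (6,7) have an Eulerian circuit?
No (2 vertices have odd degree: {2, 7}; Eulerian circuit requires 0)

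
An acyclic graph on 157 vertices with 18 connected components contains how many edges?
139 (Each of the 18 component trees on V_i vertices has V_i - 1 edges; summing gives V - C = 157 - 18 = 139)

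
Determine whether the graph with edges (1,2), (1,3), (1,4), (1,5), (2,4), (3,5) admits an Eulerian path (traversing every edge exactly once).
Yes — and in fact it has an Eulerian circuit (the graph is connected and all 5 vertices have even degree)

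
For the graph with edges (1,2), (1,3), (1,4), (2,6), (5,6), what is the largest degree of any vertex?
3 (attained at vertex 1)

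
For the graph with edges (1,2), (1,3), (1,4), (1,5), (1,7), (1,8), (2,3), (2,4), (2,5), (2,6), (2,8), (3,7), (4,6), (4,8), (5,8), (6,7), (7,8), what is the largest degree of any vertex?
6 (attained at vertices 1, 2)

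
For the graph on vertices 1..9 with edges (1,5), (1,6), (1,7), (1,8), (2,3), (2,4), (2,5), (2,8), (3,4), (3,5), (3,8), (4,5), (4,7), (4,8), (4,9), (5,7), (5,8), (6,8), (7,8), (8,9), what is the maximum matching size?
4 (matching: (1,6), (3,5), (4,7), (8,9); upper bound floor(n/2) = floor(9/2) = 4)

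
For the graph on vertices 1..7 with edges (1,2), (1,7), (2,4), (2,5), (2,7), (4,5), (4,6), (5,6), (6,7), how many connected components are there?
2 (components: {1, 2, 4, 5, 6, 7}, {3})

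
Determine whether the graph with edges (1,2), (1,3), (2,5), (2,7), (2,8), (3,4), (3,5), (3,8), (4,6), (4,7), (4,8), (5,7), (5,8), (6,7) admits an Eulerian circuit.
Yes (the graph is connected and all 8 vertices have even degree)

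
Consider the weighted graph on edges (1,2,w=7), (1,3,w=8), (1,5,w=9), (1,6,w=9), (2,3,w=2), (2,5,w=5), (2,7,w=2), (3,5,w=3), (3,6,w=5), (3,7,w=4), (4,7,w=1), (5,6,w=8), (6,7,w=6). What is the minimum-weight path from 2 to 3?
2 (path: 2 -> 3; weights 2 = 2)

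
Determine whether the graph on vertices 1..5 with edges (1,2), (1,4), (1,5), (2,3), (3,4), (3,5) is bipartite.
Yes. Partition: {1, 3}, {2, 4, 5}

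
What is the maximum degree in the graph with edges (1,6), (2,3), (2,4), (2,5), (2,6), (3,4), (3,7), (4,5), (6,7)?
4 (attained at vertex 2)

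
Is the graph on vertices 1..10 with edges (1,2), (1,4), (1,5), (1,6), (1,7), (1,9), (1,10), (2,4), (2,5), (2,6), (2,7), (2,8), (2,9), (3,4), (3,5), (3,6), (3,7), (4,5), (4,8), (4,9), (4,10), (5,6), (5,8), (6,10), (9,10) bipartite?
No (odd cycle of length 3: 7 -> 1 -> 2 -> 7)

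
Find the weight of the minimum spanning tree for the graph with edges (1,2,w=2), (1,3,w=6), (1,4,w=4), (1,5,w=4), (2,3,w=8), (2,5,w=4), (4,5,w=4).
16 (MST edges: (1,2,w=2), (1,3,w=6), (1,4,w=4), (1,5,w=4); sum of weights 2 + 6 + 4 + 4 = 16)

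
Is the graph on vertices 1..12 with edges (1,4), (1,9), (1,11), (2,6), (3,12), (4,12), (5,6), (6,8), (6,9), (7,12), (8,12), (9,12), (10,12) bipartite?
Yes. Partition: {1, 6, 12}, {2, 3, 4, 5, 7, 8, 9, 10, 11}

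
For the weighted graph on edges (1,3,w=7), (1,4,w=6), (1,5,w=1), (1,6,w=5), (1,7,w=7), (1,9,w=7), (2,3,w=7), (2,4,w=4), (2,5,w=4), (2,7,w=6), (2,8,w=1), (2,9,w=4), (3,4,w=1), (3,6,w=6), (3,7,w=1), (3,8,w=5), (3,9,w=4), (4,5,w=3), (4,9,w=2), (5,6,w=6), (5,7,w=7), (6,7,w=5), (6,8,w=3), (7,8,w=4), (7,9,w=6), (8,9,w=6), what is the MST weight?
16 (MST edges: (1,5,w=1), (2,4,w=4), (2,8,w=1), (3,4,w=1), (3,7,w=1), (4,5,w=3), (4,9,w=2), (6,8,w=3); sum of weights 1 + 4 + 1 + 1 + 1 + 3 + 2 + 3 = 16)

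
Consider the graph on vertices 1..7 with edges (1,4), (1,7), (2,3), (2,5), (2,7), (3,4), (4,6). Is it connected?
Yes (BFS from 1 visits [1, 4, 7, 3, 6, 2, 5] — all 7 vertices reached)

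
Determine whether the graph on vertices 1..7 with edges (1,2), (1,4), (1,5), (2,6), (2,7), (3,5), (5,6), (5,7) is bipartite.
Yes. Partition: {1, 3, 6, 7}, {2, 4, 5}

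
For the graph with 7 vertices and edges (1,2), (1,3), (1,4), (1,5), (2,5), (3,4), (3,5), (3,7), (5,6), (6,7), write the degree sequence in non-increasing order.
[4, 4, 4, 2, 2, 2, 2] (degrees: deg(1)=4, deg(2)=2, deg(3)=4, deg(4)=2, deg(5)=4, deg(6)=2, deg(7)=2)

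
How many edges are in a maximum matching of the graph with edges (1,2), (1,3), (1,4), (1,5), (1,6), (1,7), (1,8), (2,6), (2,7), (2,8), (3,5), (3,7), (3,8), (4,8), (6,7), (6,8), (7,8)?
4 (matching: (1,4), (2,6), (3,5), (7,8); upper bound floor(n/2) = floor(8/2) = 4)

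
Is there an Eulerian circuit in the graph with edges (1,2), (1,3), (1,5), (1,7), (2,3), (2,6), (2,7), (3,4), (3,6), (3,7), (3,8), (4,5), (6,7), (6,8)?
Yes (the graph is connected and all 8 vertices have even degree)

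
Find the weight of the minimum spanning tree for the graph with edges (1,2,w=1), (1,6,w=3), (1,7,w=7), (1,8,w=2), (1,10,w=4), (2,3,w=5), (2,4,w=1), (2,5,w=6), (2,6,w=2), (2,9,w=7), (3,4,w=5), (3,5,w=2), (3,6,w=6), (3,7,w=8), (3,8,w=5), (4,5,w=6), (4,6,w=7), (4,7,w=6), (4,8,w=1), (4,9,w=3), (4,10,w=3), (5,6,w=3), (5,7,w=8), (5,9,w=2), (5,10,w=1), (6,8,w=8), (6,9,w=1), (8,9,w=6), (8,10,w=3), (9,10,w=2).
17 (MST edges: (1,2,w=1), (2,4,w=1), (2,6,w=2), (3,5,w=2), (4,7,w=6), (4,8,w=1), (5,9,w=2), (5,10,w=1), (6,9,w=1); sum of weights 1 + 1 + 2 + 2 + 6 + 1 + 2 + 1 + 1 = 17)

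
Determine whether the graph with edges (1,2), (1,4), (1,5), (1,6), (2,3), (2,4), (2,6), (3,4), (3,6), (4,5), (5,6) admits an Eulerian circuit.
No (2 vertices have odd degree: {3, 5}; Eulerian circuit requires 0)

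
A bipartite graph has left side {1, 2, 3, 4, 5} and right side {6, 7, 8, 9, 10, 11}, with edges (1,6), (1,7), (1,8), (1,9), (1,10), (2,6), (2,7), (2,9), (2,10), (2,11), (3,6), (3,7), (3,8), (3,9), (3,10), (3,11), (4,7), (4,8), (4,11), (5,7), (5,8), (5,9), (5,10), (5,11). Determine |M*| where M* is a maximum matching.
5 (matching: (1,10), (2,11), (3,9), (4,8), (5,7); upper bound min(|L|,|R|) = min(5,6) = 5)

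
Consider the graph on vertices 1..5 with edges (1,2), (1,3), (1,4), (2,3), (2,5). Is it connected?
Yes (BFS from 1 visits [1, 2, 3, 4, 5] — all 5 vertices reached)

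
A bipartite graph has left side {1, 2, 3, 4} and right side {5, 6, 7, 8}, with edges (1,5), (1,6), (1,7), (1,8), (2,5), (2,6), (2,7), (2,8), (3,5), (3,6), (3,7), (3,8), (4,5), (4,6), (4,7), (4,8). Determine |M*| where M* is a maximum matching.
4 (matching: (1,8), (2,7), (3,6), (4,5); upper bound min(|L|,|R|) = min(4,4) = 4)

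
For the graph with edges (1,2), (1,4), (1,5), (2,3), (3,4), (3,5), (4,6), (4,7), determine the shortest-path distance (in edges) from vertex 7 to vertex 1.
2 (path: 7 -> 4 -> 1, 2 edges)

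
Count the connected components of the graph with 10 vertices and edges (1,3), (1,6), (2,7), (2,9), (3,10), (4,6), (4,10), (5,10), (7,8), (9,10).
1 (components: {1, 2, 3, 4, 5, 6, 7, 8, 9, 10})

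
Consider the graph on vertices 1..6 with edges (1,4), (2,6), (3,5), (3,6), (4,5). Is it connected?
Yes (BFS from 1 visits [1, 4, 5, 3, 6, 2] — all 6 vertices reached)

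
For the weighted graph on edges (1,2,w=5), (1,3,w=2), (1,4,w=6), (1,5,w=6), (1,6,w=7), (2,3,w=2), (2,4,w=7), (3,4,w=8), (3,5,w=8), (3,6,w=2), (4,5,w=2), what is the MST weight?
14 (MST edges: (1,3,w=2), (1,5,w=6), (2,3,w=2), (3,6,w=2), (4,5,w=2); sum of weights 2 + 6 + 2 + 2 + 2 = 14)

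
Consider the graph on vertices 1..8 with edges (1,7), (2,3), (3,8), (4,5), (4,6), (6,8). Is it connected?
No, it has 2 components: {1, 7}, {2, 3, 4, 5, 6, 8}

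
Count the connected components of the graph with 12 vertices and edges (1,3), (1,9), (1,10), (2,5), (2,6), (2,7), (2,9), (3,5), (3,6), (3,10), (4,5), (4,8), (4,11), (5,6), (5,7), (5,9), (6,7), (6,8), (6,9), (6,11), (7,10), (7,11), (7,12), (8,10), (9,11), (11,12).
1 (components: {1, 2, 3, 4, 5, 6, 7, 8, 9, 10, 11, 12})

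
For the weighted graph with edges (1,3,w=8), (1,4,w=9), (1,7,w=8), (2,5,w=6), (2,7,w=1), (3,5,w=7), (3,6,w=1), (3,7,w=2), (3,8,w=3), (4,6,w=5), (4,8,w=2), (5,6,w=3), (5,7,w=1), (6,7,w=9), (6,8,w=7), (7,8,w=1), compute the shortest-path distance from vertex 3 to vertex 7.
2 (path: 3 -> 7; weights 2 = 2)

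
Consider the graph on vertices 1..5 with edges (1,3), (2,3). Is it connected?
No, it has 3 components: {1, 2, 3}, {4}, {5}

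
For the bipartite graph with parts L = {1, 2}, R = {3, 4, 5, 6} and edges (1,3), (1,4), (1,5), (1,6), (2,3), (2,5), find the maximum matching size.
2 (matching: (1,6), (2,5); upper bound min(|L|,|R|) = min(2,4) = 2)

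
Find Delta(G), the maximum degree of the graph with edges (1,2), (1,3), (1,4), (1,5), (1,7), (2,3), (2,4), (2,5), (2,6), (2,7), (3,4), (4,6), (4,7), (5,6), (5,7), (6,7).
6 (attained at vertex 2)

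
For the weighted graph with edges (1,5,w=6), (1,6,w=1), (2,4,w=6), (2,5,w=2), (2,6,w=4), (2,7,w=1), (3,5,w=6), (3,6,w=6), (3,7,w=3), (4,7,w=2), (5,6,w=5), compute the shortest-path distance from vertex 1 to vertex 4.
8 (path: 1 -> 6 -> 2 -> 7 -> 4; weights 1 + 4 + 1 + 2 = 8)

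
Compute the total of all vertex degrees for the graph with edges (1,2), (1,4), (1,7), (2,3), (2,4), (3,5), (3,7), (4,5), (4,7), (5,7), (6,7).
22 (handshake: sum of degrees = 2|E| = 2 x 11 = 22)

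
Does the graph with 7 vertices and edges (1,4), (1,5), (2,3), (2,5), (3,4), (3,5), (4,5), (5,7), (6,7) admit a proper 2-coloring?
No (odd cycle of length 3: 5 -> 1 -> 4 -> 5)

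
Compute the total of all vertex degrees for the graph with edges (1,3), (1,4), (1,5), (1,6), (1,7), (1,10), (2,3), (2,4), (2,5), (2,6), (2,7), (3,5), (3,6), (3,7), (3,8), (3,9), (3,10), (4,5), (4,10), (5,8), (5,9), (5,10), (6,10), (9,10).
48 (handshake: sum of degrees = 2|E| = 2 x 24 = 48)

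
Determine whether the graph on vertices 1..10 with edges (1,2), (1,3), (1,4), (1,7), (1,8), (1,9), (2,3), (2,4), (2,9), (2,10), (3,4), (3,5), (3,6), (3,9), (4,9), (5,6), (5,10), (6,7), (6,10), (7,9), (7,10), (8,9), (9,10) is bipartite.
No (odd cycle of length 3: 2 -> 1 -> 3 -> 2)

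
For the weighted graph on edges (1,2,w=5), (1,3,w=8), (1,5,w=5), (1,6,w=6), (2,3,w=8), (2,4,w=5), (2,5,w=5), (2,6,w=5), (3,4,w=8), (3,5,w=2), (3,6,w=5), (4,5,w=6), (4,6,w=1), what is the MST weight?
18 (MST edges: (1,2,w=5), (1,5,w=5), (2,6,w=5), (3,5,w=2), (4,6,w=1); sum of weights 5 + 5 + 5 + 2 + 1 = 18)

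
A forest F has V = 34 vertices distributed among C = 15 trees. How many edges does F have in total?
19 (Each of the 15 component trees on V_i vertices has V_i - 1 edges; summing gives V - C = 34 - 15 = 19)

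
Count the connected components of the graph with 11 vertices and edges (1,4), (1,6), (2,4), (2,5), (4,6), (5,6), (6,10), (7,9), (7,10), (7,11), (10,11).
3 (components: {1, 2, 4, 5, 6, 7, 9, 10, 11}, {3}, {8})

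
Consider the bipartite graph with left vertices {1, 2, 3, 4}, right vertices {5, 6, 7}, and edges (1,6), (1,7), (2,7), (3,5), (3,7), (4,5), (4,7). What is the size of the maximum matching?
3 (matching: (1,6), (2,7), (3,5); upper bound min(|L|,|R|) = min(4,3) = 3)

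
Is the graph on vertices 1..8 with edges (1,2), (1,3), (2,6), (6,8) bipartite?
Yes. Partition: {1, 4, 5, 6, 7}, {2, 3, 8}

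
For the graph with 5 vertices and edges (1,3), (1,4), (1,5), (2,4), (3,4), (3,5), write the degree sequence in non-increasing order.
[3, 3, 3, 2, 1] (degrees: deg(1)=3, deg(2)=1, deg(3)=3, deg(4)=3, deg(5)=2)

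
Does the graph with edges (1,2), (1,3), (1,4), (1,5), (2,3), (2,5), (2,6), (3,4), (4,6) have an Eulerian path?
Yes (the graph is connected and exactly 2 vertices have odd degree: {3, 4}; any Eulerian path must start and end at those)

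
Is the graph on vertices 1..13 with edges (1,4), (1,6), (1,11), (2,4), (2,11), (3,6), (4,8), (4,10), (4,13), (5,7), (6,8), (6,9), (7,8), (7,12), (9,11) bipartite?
Yes. Partition: {1, 2, 3, 5, 8, 9, 10, 12, 13}, {4, 6, 7, 11}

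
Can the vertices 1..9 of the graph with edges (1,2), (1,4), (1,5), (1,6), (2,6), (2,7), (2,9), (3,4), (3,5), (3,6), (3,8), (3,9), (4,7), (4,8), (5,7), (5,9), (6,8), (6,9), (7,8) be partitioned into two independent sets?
No (odd cycle of length 3: 2 -> 1 -> 6 -> 2)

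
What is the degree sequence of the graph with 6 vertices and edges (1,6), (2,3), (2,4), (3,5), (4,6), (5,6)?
[3, 2, 2, 2, 2, 1] (degrees: deg(1)=1, deg(2)=2, deg(3)=2, deg(4)=2, deg(5)=2, deg(6)=3)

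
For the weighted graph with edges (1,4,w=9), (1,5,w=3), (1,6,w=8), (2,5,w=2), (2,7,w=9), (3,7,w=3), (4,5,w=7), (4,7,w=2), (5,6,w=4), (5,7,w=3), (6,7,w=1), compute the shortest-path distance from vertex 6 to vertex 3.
4 (path: 6 -> 7 -> 3; weights 1 + 3 = 4)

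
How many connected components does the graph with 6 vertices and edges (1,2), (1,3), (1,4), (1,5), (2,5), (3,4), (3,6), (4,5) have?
1 (components: {1, 2, 3, 4, 5, 6})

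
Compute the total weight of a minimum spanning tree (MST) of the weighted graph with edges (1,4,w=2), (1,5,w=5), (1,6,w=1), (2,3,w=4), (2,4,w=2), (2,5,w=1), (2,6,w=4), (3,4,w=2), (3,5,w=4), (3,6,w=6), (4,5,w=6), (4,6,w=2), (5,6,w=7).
8 (MST edges: (1,4,w=2), (1,6,w=1), (2,4,w=2), (2,5,w=1), (3,4,w=2); sum of weights 2 + 1 + 2 + 1 + 2 = 8)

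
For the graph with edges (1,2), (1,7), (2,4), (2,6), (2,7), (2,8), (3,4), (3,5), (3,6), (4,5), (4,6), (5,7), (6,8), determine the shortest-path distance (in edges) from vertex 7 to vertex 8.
2 (path: 7 -> 2 -> 8, 2 edges)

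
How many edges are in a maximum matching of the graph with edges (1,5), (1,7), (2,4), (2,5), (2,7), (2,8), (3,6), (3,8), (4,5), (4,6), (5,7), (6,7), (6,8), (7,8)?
4 (matching: (1,7), (2,5), (3,8), (4,6); upper bound floor(n/2) = floor(8/2) = 4)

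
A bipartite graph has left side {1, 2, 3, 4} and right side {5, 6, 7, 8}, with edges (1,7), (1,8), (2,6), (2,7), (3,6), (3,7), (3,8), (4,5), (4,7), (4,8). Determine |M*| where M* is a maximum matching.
4 (matching: (1,8), (2,7), (3,6), (4,5); upper bound min(|L|,|R|) = min(4,4) = 4)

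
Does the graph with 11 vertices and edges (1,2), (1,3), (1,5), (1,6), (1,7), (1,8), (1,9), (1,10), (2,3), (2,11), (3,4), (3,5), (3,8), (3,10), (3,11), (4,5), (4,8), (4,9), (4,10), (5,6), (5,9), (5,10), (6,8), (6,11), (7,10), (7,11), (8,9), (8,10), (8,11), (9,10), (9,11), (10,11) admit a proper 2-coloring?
No (odd cycle of length 3: 3 -> 1 -> 5 -> 3)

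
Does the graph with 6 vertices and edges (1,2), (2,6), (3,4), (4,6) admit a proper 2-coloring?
Yes. Partition: {1, 3, 5, 6}, {2, 4}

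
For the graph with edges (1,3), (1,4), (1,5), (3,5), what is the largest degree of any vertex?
3 (attained at vertex 1)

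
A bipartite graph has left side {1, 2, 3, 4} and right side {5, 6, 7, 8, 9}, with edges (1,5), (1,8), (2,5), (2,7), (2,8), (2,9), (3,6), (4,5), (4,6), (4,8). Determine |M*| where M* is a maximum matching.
4 (matching: (1,8), (2,9), (3,6), (4,5); upper bound min(|L|,|R|) = min(4,5) = 4)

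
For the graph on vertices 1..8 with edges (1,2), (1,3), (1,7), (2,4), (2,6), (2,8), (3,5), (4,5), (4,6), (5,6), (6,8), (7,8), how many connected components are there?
1 (components: {1, 2, 3, 4, 5, 6, 7, 8})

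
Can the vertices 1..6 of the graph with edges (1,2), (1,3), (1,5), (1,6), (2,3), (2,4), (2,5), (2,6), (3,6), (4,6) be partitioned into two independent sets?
No (odd cycle of length 3: 5 -> 1 -> 2 -> 5)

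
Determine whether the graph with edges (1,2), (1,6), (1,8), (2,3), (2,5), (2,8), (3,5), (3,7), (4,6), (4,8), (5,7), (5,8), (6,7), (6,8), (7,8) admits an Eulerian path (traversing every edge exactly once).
Yes (the graph is connected and exactly 2 vertices have odd degree: {1, 3}; any Eulerian path must start and end at those)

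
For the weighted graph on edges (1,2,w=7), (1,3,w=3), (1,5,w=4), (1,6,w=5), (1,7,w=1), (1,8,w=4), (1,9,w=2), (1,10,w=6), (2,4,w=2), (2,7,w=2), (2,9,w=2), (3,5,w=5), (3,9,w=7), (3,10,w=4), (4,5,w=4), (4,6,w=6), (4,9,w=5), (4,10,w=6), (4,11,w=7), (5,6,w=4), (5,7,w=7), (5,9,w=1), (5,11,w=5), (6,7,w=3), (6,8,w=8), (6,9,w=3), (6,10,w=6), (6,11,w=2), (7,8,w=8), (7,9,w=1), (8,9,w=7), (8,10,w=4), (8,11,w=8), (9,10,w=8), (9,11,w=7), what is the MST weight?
23 (MST edges: (1,3,w=3), (1,7,w=1), (1,8,w=4), (2,4,w=2), (2,7,w=2), (3,10,w=4), (5,9,w=1), (6,7,w=3), (6,11,w=2), (7,9,w=1); sum of weights 3 + 1 + 4 + 2 + 2 + 4 + 1 + 3 + 2 + 1 = 23)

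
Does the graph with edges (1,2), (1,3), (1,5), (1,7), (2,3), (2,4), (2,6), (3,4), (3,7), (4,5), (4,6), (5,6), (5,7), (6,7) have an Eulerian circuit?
Yes (the graph is connected and all 7 vertices have even degree)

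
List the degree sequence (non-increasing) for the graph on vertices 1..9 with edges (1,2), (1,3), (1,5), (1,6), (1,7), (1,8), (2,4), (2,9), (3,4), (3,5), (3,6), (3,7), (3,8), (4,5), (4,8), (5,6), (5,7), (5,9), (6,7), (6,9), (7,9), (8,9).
[6, 6, 6, 5, 5, 5, 4, 4, 3] (degrees: deg(1)=6, deg(2)=3, deg(3)=6, deg(4)=4, deg(5)=6, deg(6)=5, deg(7)=5, deg(8)=4, deg(9)=5)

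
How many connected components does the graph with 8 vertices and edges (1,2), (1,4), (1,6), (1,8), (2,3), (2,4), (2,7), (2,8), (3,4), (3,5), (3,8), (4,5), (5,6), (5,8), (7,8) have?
1 (components: {1, 2, 3, 4, 5, 6, 7, 8})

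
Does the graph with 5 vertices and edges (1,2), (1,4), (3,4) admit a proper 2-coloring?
Yes. Partition: {1, 3, 5}, {2, 4}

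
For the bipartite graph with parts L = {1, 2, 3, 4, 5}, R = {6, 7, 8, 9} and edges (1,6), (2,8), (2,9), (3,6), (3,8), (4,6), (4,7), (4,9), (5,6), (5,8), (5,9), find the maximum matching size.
4 (matching: (1,6), (2,9), (3,8), (4,7); upper bound min(|L|,|R|) = min(5,4) = 4)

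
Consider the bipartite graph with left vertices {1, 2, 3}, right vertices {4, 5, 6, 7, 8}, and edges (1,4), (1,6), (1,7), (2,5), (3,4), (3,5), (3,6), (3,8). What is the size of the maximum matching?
3 (matching: (1,7), (2,5), (3,8); upper bound min(|L|,|R|) = min(3,5) = 3)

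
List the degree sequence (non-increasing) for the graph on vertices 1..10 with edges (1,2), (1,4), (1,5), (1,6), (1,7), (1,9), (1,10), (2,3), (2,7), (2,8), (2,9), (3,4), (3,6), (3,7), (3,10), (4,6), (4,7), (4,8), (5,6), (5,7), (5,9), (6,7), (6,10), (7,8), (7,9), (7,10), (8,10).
[9, 7, 6, 5, 5, 5, 5, 4, 4, 4] (degrees: deg(1)=7, deg(2)=5, deg(3)=5, deg(4)=5, deg(5)=4, deg(6)=6, deg(7)=9, deg(8)=4, deg(9)=4, deg(10)=5)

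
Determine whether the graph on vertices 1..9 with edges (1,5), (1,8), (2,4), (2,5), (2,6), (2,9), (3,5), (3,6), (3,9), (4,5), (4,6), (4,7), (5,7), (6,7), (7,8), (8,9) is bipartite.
No (odd cycle of length 5: 2 -> 5 -> 1 -> 8 -> 9 -> 2)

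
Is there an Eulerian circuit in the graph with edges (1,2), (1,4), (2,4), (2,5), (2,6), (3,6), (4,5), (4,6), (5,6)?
No (2 vertices have odd degree: {3, 5}; Eulerian circuit requires 0)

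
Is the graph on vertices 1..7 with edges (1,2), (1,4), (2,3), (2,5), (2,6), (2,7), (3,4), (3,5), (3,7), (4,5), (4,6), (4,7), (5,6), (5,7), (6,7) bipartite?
No (odd cycle of length 3: 3 -> 4 -> 5 -> 3)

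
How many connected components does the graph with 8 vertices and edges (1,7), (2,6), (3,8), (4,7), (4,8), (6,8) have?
2 (components: {1, 2, 3, 4, 6, 7, 8}, {5})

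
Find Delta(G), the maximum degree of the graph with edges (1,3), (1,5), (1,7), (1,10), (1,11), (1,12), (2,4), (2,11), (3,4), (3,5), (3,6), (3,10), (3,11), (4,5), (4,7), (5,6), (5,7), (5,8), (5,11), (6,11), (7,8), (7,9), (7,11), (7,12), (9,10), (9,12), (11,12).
7 (attained at vertices 5, 7, 11)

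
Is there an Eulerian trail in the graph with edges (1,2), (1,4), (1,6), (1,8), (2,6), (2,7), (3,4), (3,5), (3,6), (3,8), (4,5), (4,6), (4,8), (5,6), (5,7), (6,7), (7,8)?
Yes (the graph is connected and exactly 2 vertices have odd degree: {2, 4}; any Eulerian path must start and end at those)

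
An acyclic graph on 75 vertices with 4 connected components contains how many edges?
71 (Each of the 4 component trees on V_i vertices has V_i - 1 edges; summing gives V - C = 75 - 4 = 71)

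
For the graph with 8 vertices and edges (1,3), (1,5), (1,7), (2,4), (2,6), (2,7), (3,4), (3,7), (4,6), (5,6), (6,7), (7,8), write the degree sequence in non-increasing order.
[5, 4, 3, 3, 3, 3, 2, 1] (degrees: deg(1)=3, deg(2)=3, deg(3)=3, deg(4)=3, deg(5)=2, deg(6)=4, deg(7)=5, deg(8)=1)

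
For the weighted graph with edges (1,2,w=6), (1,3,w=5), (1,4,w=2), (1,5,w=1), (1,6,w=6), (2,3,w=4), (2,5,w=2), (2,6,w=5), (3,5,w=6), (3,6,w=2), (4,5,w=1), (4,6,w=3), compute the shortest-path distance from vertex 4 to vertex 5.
1 (path: 4 -> 5; weights 1 = 1)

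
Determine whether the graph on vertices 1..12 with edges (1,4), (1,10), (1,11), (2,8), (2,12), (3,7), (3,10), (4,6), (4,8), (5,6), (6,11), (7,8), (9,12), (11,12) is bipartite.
Yes. Partition: {1, 3, 6, 8, 12}, {2, 4, 5, 7, 9, 10, 11}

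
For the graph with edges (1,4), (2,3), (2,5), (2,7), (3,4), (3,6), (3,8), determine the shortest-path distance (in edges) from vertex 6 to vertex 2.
2 (path: 6 -> 3 -> 2, 2 edges)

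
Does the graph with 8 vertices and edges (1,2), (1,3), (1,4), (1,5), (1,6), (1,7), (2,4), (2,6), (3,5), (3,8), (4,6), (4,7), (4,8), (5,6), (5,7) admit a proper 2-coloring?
No (odd cycle of length 3: 5 -> 1 -> 3 -> 5)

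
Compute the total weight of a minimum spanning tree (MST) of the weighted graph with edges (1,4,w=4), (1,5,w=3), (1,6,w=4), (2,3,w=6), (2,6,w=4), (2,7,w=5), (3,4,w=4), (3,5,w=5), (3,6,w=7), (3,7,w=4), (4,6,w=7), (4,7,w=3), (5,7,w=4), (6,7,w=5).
22 (MST edges: (1,4,w=4), (1,5,w=3), (1,6,w=4), (2,6,w=4), (3,4,w=4), (4,7,w=3); sum of weights 4 + 3 + 4 + 4 + 4 + 3 = 22)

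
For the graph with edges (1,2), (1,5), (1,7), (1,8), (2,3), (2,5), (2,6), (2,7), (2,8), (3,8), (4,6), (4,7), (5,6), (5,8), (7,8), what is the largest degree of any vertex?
6 (attained at vertex 2)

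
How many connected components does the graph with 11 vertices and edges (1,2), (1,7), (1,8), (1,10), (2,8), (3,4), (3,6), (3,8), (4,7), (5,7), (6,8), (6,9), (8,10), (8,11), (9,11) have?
1 (components: {1, 2, 3, 4, 5, 6, 7, 8, 9, 10, 11})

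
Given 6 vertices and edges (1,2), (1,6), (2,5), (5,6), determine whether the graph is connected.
No, it has 3 components: {1, 2, 5, 6}, {3}, {4}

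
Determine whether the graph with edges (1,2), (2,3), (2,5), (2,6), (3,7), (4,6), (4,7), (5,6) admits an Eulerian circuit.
No (2 vertices have odd degree: {1, 6}; Eulerian circuit requires 0)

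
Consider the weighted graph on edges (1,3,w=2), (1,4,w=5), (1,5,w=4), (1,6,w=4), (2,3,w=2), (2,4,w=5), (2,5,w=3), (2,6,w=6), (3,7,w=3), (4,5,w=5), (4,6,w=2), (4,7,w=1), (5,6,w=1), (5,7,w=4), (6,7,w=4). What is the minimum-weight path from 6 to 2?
4 (path: 6 -> 5 -> 2; weights 1 + 3 = 4)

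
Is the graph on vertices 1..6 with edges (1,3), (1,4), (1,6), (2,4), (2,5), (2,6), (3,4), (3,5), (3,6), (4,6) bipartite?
No (odd cycle of length 3: 3 -> 1 -> 6 -> 3)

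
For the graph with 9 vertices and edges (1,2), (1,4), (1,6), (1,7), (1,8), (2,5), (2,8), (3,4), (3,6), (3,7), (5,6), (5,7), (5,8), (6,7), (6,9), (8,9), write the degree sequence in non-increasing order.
[5, 5, 4, 4, 4, 3, 3, 2, 2] (degrees: deg(1)=5, deg(2)=3, deg(3)=3, deg(4)=2, deg(5)=4, deg(6)=5, deg(7)=4, deg(8)=4, deg(9)=2)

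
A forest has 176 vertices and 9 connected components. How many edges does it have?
167 (Each of the 9 component trees on V_i vertices has V_i - 1 edges; summing gives V - C = 176 - 9 = 167)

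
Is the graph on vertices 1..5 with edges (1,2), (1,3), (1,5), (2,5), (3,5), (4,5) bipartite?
No (odd cycle of length 3: 2 -> 1 -> 5 -> 2)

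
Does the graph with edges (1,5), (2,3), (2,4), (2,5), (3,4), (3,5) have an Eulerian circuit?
No (4 vertices have odd degree: {1, 2, 3, 5}; Eulerian circuit requires 0)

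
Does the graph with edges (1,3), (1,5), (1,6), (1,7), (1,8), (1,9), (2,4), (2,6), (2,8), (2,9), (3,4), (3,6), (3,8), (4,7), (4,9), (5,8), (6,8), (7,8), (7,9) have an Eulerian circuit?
Yes (the graph is connected and all 9 vertices have even degree)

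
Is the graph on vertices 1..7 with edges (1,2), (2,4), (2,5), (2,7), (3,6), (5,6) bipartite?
Yes. Partition: {1, 3, 4, 5, 7}, {2, 6}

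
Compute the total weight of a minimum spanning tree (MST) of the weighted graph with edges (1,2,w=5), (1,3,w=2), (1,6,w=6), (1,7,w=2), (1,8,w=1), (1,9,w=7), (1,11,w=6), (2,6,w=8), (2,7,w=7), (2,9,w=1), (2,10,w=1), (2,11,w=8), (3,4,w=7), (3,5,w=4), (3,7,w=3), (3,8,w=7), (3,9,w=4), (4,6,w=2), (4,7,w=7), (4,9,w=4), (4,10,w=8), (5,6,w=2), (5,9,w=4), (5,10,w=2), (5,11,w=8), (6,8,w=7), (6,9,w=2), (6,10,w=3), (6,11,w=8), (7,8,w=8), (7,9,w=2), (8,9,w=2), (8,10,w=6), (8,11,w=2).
17 (MST edges: (1,3,w=2), (1,7,w=2), (1,8,w=1), (2,9,w=1), (2,10,w=1), (4,6,w=2), (5,6,w=2), (5,10,w=2), (7,9,w=2), (8,11,w=2); sum of weights 2 + 2 + 1 + 1 + 1 + 2 + 2 + 2 + 2 + 2 = 17)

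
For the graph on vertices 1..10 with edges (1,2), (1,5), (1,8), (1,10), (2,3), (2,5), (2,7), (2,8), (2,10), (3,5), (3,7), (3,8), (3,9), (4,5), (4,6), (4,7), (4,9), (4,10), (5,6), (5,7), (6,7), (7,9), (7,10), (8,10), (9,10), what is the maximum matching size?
5 (matching: (1,8), (2,10), (3,9), (4,7), (5,6); upper bound floor(n/2) = floor(10/2) = 5)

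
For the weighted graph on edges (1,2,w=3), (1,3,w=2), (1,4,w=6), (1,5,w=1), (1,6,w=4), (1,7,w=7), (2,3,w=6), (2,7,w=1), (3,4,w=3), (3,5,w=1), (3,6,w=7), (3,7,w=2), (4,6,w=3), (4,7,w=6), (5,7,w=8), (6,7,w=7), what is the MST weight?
11 (MST edges: (1,5,w=1), (2,7,w=1), (3,4,w=3), (3,5,w=1), (3,7,w=2), (4,6,w=3); sum of weights 1 + 1 + 3 + 1 + 2 + 3 = 11)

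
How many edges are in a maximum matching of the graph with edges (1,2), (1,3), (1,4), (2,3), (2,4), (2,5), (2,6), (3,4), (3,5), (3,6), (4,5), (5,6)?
3 (matching: (1,2), (3,4), (5,6); upper bound floor(n/2) = floor(6/2) = 3)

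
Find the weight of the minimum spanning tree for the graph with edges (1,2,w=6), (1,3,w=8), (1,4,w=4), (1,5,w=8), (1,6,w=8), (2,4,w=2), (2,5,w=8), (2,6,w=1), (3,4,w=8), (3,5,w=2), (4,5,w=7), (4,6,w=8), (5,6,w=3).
12 (MST edges: (1,4,w=4), (2,4,w=2), (2,6,w=1), (3,5,w=2), (5,6,w=3); sum of weights 4 + 2 + 1 + 2 + 3 = 12)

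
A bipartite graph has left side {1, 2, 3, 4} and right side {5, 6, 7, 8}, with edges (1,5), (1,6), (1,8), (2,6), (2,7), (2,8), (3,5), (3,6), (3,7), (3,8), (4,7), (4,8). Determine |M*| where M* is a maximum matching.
4 (matching: (1,8), (2,6), (3,5), (4,7); upper bound min(|L|,|R|) = min(4,4) = 4)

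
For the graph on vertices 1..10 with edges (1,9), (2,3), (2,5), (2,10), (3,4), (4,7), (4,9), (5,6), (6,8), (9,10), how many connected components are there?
1 (components: {1, 2, 3, 4, 5, 6, 7, 8, 9, 10})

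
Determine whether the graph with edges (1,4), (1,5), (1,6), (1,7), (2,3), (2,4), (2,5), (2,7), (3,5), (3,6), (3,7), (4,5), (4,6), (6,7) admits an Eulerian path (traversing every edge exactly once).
Yes — and in fact it has an Eulerian circuit (the graph is connected and all 7 vertices have even degree)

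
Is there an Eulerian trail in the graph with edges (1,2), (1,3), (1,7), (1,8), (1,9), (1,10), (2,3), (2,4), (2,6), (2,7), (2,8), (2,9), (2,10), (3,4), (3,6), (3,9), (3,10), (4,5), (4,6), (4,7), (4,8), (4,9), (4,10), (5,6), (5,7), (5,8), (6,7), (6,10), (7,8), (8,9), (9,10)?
Yes — and in fact it has an Eulerian circuit (the graph is connected and all 10 vertices have even degree)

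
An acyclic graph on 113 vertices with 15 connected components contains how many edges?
98 (Each of the 15 component trees on V_i vertices has V_i - 1 edges; summing gives V - C = 113 - 15 = 98)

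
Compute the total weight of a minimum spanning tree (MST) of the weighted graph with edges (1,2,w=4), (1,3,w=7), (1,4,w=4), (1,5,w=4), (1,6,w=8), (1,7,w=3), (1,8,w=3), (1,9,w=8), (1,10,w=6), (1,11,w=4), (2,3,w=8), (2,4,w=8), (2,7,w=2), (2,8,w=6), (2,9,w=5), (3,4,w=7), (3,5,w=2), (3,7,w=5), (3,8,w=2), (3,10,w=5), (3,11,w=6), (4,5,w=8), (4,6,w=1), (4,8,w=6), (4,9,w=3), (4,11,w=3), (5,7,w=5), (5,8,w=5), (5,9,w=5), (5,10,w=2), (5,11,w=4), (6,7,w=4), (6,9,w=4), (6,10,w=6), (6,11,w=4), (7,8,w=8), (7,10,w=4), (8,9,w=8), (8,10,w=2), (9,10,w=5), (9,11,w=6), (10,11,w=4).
25 (MST edges: (1,4,w=4), (1,7,w=3), (1,8,w=3), (2,7,w=2), (3,5,w=2), (3,8,w=2), (4,6,w=1), (4,9,w=3), (4,11,w=3), (5,10,w=2); sum of weights 4 + 3 + 3 + 2 + 2 + 2 + 1 + 3 + 3 + 2 = 25)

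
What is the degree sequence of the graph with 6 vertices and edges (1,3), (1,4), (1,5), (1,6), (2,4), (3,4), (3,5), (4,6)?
[4, 4, 3, 2, 2, 1] (degrees: deg(1)=4, deg(2)=1, deg(3)=3, deg(4)=4, deg(5)=2, deg(6)=2)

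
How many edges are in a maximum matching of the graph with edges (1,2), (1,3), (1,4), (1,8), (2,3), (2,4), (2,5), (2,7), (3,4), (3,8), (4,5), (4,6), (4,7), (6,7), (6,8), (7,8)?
4 (matching: (1,3), (2,7), (4,5), (6,8); upper bound floor(n/2) = floor(8/2) = 4)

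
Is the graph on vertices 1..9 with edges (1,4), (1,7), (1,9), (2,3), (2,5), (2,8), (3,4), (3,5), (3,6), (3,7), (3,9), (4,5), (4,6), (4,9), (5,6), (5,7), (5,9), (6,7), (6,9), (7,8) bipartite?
No (odd cycle of length 3: 4 -> 1 -> 9 -> 4)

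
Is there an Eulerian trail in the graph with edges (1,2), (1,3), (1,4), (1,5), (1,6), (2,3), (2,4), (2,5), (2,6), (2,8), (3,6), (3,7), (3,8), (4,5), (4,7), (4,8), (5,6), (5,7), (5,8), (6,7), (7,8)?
No (6 vertices have odd degree: {1, 3, 4, 6, 7, 8}; Eulerian path requires 0 or 2)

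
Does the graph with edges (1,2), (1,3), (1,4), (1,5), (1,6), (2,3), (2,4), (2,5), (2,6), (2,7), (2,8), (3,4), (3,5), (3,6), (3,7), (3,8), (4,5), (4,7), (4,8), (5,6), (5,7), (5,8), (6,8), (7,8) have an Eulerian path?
No (6 vertices have odd degree: {1, 2, 3, 5, 6, 7}; Eulerian path requires 0 or 2)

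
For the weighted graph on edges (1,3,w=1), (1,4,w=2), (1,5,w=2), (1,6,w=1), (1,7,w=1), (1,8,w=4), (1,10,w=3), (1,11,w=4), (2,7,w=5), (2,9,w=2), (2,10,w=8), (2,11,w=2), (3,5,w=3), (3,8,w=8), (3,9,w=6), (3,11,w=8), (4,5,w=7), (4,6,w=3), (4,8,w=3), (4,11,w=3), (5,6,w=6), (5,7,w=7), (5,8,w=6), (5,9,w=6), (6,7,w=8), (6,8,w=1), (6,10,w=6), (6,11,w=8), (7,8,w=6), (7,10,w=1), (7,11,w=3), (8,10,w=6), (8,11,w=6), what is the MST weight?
16 (MST edges: (1,3,w=1), (1,4,w=2), (1,5,w=2), (1,6,w=1), (1,7,w=1), (2,9,w=2), (2,11,w=2), (4,11,w=3), (6,8,w=1), (7,10,w=1); sum of weights 1 + 2 + 2 + 1 + 1 + 2 + 2 + 3 + 1 + 1 = 16)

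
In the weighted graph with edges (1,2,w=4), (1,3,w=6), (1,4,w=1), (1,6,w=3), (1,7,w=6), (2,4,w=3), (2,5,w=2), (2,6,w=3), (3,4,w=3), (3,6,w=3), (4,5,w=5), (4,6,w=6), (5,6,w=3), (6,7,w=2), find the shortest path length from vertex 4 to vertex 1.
1 (path: 4 -> 1; weights 1 = 1)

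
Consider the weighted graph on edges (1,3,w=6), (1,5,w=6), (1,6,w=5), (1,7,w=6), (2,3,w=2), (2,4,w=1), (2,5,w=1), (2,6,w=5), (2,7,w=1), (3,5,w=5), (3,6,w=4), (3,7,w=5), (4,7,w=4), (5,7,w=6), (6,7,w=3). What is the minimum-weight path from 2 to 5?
1 (path: 2 -> 5; weights 1 = 1)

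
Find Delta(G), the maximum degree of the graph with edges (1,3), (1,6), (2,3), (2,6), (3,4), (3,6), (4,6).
4 (attained at vertices 3, 6)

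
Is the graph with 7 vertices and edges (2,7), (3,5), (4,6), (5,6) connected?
No, it has 3 components: {1}, {2, 7}, {3, 4, 5, 6}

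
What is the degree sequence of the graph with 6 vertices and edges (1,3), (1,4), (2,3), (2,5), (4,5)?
[2, 2, 2, 2, 2, 0] (degrees: deg(1)=2, deg(2)=2, deg(3)=2, deg(4)=2, deg(5)=2, deg(6)=0)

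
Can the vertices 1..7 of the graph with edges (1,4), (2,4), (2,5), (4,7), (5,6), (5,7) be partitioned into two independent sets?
Yes. Partition: {1, 2, 3, 6, 7}, {4, 5}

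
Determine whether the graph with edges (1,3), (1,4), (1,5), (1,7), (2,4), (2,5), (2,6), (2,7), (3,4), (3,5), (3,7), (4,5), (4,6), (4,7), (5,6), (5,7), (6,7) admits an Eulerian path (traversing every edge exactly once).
Yes — and in fact it has an Eulerian circuit (the graph is connected and all 7 vertices have even degree)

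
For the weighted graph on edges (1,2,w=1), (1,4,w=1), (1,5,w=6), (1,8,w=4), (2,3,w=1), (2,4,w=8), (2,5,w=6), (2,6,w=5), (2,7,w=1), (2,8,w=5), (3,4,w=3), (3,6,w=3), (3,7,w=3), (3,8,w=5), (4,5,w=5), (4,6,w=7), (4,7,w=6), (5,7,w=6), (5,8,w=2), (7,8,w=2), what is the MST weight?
11 (MST edges: (1,2,w=1), (1,4,w=1), (2,3,w=1), (2,7,w=1), (3,6,w=3), (5,8,w=2), (7,8,w=2); sum of weights 1 + 1 + 1 + 1 + 3 + 2 + 2 = 11)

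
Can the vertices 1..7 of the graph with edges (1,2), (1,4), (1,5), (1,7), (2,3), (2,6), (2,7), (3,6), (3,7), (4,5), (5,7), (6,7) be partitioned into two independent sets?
No (odd cycle of length 3: 5 -> 1 -> 7 -> 5)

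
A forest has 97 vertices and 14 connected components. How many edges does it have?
83 (Each of the 14 component trees on V_i vertices has V_i - 1 edges; summing gives V - C = 97 - 14 = 83)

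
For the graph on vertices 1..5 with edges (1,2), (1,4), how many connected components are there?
3 (components: {1, 2, 4}, {3}, {5})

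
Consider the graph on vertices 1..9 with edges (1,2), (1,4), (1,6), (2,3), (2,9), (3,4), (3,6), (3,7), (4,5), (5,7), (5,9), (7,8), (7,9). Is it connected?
Yes (BFS from 1 visits [1, 2, 4, 6, 3, 9, 5, 7, 8] — all 9 vertices reached)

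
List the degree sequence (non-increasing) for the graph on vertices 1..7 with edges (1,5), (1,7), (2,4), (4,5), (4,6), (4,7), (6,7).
[4, 3, 2, 2, 2, 1, 0] (degrees: deg(1)=2, deg(2)=1, deg(3)=0, deg(4)=4, deg(5)=2, deg(6)=2, deg(7)=3)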